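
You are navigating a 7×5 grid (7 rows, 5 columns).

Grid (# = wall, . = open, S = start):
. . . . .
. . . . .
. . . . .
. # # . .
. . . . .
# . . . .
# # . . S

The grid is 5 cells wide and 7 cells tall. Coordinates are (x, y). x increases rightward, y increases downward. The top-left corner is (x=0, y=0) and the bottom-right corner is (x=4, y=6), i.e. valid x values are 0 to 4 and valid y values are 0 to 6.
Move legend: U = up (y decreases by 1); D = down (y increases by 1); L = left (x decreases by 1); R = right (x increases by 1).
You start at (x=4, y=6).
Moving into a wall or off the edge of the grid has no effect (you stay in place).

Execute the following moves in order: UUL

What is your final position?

Start: (x=4, y=6)
  U (up): (x=4, y=6) -> (x=4, y=5)
  U (up): (x=4, y=5) -> (x=4, y=4)
  L (left): (x=4, y=4) -> (x=3, y=4)
Final: (x=3, y=4)

Answer: Final position: (x=3, y=4)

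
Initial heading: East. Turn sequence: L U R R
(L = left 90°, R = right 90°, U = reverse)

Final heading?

Answer: Final heading: North

Derivation:
Start: East
  L (left (90° counter-clockwise)) -> North
  U (U-turn (180°)) -> South
  R (right (90° clockwise)) -> West
  R (right (90° clockwise)) -> North
Final: North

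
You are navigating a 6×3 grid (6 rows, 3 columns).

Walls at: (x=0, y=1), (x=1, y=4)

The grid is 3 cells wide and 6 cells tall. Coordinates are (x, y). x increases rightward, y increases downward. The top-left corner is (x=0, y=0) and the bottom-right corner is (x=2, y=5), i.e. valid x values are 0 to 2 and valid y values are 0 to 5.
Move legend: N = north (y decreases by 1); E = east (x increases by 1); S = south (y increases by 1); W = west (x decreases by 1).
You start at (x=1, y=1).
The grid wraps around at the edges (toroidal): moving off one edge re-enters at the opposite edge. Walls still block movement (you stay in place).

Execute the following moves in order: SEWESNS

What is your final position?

Start: (x=1, y=1)
  S (south): (x=1, y=1) -> (x=1, y=2)
  E (east): (x=1, y=2) -> (x=2, y=2)
  W (west): (x=2, y=2) -> (x=1, y=2)
  E (east): (x=1, y=2) -> (x=2, y=2)
  S (south): (x=2, y=2) -> (x=2, y=3)
  N (north): (x=2, y=3) -> (x=2, y=2)
  S (south): (x=2, y=2) -> (x=2, y=3)
Final: (x=2, y=3)

Answer: Final position: (x=2, y=3)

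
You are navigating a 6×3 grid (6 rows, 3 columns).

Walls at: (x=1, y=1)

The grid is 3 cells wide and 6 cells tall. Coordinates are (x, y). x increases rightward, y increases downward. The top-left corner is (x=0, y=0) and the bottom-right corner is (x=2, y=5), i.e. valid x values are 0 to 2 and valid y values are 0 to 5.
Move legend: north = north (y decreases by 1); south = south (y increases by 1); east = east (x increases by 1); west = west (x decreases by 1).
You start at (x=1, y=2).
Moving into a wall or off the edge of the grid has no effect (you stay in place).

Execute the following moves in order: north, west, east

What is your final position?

Answer: Final position: (x=1, y=2)

Derivation:
Start: (x=1, y=2)
  north (north): blocked, stay at (x=1, y=2)
  west (west): (x=1, y=2) -> (x=0, y=2)
  east (east): (x=0, y=2) -> (x=1, y=2)
Final: (x=1, y=2)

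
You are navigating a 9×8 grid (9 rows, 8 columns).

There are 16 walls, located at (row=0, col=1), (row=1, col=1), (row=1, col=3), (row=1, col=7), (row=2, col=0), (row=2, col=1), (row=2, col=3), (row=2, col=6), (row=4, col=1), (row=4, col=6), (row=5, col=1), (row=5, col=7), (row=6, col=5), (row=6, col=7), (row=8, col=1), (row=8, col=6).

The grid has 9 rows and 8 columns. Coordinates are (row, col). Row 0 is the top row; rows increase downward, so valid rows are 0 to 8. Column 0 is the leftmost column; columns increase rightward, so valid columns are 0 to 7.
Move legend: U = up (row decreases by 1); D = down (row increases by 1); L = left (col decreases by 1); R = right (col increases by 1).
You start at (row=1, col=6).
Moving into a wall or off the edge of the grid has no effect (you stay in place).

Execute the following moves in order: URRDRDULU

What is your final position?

Answer: Final position: (row=0, col=6)

Derivation:
Start: (row=1, col=6)
  U (up): (row=1, col=6) -> (row=0, col=6)
  R (right): (row=0, col=6) -> (row=0, col=7)
  R (right): blocked, stay at (row=0, col=7)
  D (down): blocked, stay at (row=0, col=7)
  R (right): blocked, stay at (row=0, col=7)
  D (down): blocked, stay at (row=0, col=7)
  U (up): blocked, stay at (row=0, col=7)
  L (left): (row=0, col=7) -> (row=0, col=6)
  U (up): blocked, stay at (row=0, col=6)
Final: (row=0, col=6)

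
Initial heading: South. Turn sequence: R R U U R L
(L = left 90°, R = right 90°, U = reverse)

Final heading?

Answer: Final heading: North

Derivation:
Start: South
  R (right (90° clockwise)) -> West
  R (right (90° clockwise)) -> North
  U (U-turn (180°)) -> South
  U (U-turn (180°)) -> North
  R (right (90° clockwise)) -> East
  L (left (90° counter-clockwise)) -> North
Final: North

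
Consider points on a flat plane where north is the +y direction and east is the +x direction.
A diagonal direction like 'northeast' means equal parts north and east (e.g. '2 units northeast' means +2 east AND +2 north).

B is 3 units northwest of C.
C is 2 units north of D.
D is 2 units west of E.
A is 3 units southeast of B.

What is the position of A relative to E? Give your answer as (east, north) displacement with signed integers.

Place E at the origin (east=0, north=0).
  D is 2 units west of E: delta (east=-2, north=+0); D at (east=-2, north=0).
  C is 2 units north of D: delta (east=+0, north=+2); C at (east=-2, north=2).
  B is 3 units northwest of C: delta (east=-3, north=+3); B at (east=-5, north=5).
  A is 3 units southeast of B: delta (east=+3, north=-3); A at (east=-2, north=2).
Therefore A relative to E: (east=-2, north=2).

Answer: A is at (east=-2, north=2) relative to E.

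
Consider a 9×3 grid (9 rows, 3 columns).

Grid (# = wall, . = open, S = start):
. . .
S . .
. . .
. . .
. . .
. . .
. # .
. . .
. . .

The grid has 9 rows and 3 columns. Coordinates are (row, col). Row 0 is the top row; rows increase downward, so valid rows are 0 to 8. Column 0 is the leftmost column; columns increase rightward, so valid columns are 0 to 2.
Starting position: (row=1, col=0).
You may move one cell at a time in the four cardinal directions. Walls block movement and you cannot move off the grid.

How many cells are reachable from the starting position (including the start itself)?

BFS flood-fill from (row=1, col=0):
  Distance 0: (row=1, col=0)
  Distance 1: (row=0, col=0), (row=1, col=1), (row=2, col=0)
  Distance 2: (row=0, col=1), (row=1, col=2), (row=2, col=1), (row=3, col=0)
  Distance 3: (row=0, col=2), (row=2, col=2), (row=3, col=1), (row=4, col=0)
  Distance 4: (row=3, col=2), (row=4, col=1), (row=5, col=0)
  Distance 5: (row=4, col=2), (row=5, col=1), (row=6, col=0)
  Distance 6: (row=5, col=2), (row=7, col=0)
  Distance 7: (row=6, col=2), (row=7, col=1), (row=8, col=0)
  Distance 8: (row=7, col=2), (row=8, col=1)
  Distance 9: (row=8, col=2)
Total reachable: 26 (grid has 26 open cells total)

Answer: Reachable cells: 26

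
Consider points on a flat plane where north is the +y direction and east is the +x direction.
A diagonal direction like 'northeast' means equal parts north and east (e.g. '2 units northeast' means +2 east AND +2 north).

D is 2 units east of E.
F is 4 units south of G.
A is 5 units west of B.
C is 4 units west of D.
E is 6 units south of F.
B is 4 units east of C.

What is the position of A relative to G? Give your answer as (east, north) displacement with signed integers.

Answer: A is at (east=-3, north=-10) relative to G.

Derivation:
Place G at the origin (east=0, north=0).
  F is 4 units south of G: delta (east=+0, north=-4); F at (east=0, north=-4).
  E is 6 units south of F: delta (east=+0, north=-6); E at (east=0, north=-10).
  D is 2 units east of E: delta (east=+2, north=+0); D at (east=2, north=-10).
  C is 4 units west of D: delta (east=-4, north=+0); C at (east=-2, north=-10).
  B is 4 units east of C: delta (east=+4, north=+0); B at (east=2, north=-10).
  A is 5 units west of B: delta (east=-5, north=+0); A at (east=-3, north=-10).
Therefore A relative to G: (east=-3, north=-10).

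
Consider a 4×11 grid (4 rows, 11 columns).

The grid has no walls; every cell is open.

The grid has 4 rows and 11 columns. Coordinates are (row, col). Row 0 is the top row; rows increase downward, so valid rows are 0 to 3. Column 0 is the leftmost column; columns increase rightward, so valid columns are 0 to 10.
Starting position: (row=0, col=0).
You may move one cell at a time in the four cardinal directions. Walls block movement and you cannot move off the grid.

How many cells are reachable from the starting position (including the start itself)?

BFS flood-fill from (row=0, col=0):
  Distance 0: (row=0, col=0)
  Distance 1: (row=0, col=1), (row=1, col=0)
  Distance 2: (row=0, col=2), (row=1, col=1), (row=2, col=0)
  Distance 3: (row=0, col=3), (row=1, col=2), (row=2, col=1), (row=3, col=0)
  Distance 4: (row=0, col=4), (row=1, col=3), (row=2, col=2), (row=3, col=1)
  Distance 5: (row=0, col=5), (row=1, col=4), (row=2, col=3), (row=3, col=2)
  Distance 6: (row=0, col=6), (row=1, col=5), (row=2, col=4), (row=3, col=3)
  Distance 7: (row=0, col=7), (row=1, col=6), (row=2, col=5), (row=3, col=4)
  Distance 8: (row=0, col=8), (row=1, col=7), (row=2, col=6), (row=3, col=5)
  Distance 9: (row=0, col=9), (row=1, col=8), (row=2, col=7), (row=3, col=6)
  Distance 10: (row=0, col=10), (row=1, col=9), (row=2, col=8), (row=3, col=7)
  Distance 11: (row=1, col=10), (row=2, col=9), (row=3, col=8)
  Distance 12: (row=2, col=10), (row=3, col=9)
  Distance 13: (row=3, col=10)
Total reachable: 44 (grid has 44 open cells total)

Answer: Reachable cells: 44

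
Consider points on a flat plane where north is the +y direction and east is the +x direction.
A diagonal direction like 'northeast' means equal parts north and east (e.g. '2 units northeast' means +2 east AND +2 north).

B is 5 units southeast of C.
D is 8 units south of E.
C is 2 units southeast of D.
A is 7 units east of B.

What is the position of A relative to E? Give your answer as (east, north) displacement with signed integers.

Answer: A is at (east=14, north=-15) relative to E.

Derivation:
Place E at the origin (east=0, north=0).
  D is 8 units south of E: delta (east=+0, north=-8); D at (east=0, north=-8).
  C is 2 units southeast of D: delta (east=+2, north=-2); C at (east=2, north=-10).
  B is 5 units southeast of C: delta (east=+5, north=-5); B at (east=7, north=-15).
  A is 7 units east of B: delta (east=+7, north=+0); A at (east=14, north=-15).
Therefore A relative to E: (east=14, north=-15).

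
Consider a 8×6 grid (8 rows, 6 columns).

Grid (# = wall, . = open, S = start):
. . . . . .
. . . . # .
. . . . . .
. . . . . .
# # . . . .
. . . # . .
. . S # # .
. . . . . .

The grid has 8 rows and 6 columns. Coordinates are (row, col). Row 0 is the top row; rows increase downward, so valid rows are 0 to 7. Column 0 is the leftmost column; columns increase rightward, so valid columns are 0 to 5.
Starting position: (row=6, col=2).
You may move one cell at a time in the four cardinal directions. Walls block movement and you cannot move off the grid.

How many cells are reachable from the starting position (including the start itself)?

Answer: Reachable cells: 42

Derivation:
BFS flood-fill from (row=6, col=2):
  Distance 0: (row=6, col=2)
  Distance 1: (row=5, col=2), (row=6, col=1), (row=7, col=2)
  Distance 2: (row=4, col=2), (row=5, col=1), (row=6, col=0), (row=7, col=1), (row=7, col=3)
  Distance 3: (row=3, col=2), (row=4, col=3), (row=5, col=0), (row=7, col=0), (row=7, col=4)
  Distance 4: (row=2, col=2), (row=3, col=1), (row=3, col=3), (row=4, col=4), (row=7, col=5)
  Distance 5: (row=1, col=2), (row=2, col=1), (row=2, col=3), (row=3, col=0), (row=3, col=4), (row=4, col=5), (row=5, col=4), (row=6, col=5)
  Distance 6: (row=0, col=2), (row=1, col=1), (row=1, col=3), (row=2, col=0), (row=2, col=4), (row=3, col=5), (row=5, col=5)
  Distance 7: (row=0, col=1), (row=0, col=3), (row=1, col=0), (row=2, col=5)
  Distance 8: (row=0, col=0), (row=0, col=4), (row=1, col=5)
  Distance 9: (row=0, col=5)
Total reachable: 42 (grid has 42 open cells total)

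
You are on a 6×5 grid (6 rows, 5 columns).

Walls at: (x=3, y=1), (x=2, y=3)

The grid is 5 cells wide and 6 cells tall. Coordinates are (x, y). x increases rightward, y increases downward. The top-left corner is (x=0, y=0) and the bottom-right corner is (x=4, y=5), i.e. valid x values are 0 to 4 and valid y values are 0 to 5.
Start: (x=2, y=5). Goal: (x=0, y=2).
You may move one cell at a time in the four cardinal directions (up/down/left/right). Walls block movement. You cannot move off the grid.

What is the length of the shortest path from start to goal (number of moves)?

Answer: Shortest path length: 5

Derivation:
BFS from (x=2, y=5) until reaching (x=0, y=2):
  Distance 0: (x=2, y=5)
  Distance 1: (x=2, y=4), (x=1, y=5), (x=3, y=5)
  Distance 2: (x=1, y=4), (x=3, y=4), (x=0, y=5), (x=4, y=5)
  Distance 3: (x=1, y=3), (x=3, y=3), (x=0, y=4), (x=4, y=4)
  Distance 4: (x=1, y=2), (x=3, y=2), (x=0, y=3), (x=4, y=3)
  Distance 5: (x=1, y=1), (x=0, y=2), (x=2, y=2), (x=4, y=2)  <- goal reached here
One shortest path (5 moves): (x=2, y=5) -> (x=1, y=5) -> (x=0, y=5) -> (x=0, y=4) -> (x=0, y=3) -> (x=0, y=2)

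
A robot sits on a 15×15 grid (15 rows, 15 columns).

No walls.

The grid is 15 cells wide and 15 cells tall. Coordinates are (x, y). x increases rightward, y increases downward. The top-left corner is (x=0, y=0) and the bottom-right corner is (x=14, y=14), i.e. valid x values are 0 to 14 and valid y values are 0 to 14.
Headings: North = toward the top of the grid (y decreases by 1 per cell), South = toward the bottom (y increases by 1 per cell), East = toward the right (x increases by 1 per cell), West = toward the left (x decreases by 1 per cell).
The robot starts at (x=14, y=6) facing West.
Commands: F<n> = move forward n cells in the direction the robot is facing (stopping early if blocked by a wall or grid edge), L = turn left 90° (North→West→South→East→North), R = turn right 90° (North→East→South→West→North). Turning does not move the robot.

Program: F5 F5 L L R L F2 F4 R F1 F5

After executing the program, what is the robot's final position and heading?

Start: (x=14, y=6), facing West
  F5: move forward 5, now at (x=9, y=6)
  F5: move forward 5, now at (x=4, y=6)
  L: turn left, now facing South
  L: turn left, now facing East
  R: turn right, now facing South
  L: turn left, now facing East
  F2: move forward 2, now at (x=6, y=6)
  F4: move forward 4, now at (x=10, y=6)
  R: turn right, now facing South
  F1: move forward 1, now at (x=10, y=7)
  F5: move forward 5, now at (x=10, y=12)
Final: (x=10, y=12), facing South

Answer: Final position: (x=10, y=12), facing South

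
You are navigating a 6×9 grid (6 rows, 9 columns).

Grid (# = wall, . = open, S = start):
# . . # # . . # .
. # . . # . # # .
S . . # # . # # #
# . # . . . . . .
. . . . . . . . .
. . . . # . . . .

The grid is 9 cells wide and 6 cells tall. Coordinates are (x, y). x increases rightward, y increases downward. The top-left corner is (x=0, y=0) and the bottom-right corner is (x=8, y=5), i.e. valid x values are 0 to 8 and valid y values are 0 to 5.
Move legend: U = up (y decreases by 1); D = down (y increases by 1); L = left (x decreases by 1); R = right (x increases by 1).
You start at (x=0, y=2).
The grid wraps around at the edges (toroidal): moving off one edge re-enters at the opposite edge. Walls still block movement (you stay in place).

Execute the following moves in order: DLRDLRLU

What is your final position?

Start: (x=0, y=2)
  D (down): blocked, stay at (x=0, y=2)
  L (left): blocked, stay at (x=0, y=2)
  R (right): (x=0, y=2) -> (x=1, y=2)
  D (down): (x=1, y=2) -> (x=1, y=3)
  L (left): blocked, stay at (x=1, y=3)
  R (right): blocked, stay at (x=1, y=3)
  L (left): blocked, stay at (x=1, y=3)
  U (up): (x=1, y=3) -> (x=1, y=2)
Final: (x=1, y=2)

Answer: Final position: (x=1, y=2)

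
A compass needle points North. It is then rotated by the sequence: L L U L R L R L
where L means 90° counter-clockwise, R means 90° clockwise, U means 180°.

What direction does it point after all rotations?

Answer: Final heading: West

Derivation:
Start: North
  L (left (90° counter-clockwise)) -> West
  L (left (90° counter-clockwise)) -> South
  U (U-turn (180°)) -> North
  L (left (90° counter-clockwise)) -> West
  R (right (90° clockwise)) -> North
  L (left (90° counter-clockwise)) -> West
  R (right (90° clockwise)) -> North
  L (left (90° counter-clockwise)) -> West
Final: West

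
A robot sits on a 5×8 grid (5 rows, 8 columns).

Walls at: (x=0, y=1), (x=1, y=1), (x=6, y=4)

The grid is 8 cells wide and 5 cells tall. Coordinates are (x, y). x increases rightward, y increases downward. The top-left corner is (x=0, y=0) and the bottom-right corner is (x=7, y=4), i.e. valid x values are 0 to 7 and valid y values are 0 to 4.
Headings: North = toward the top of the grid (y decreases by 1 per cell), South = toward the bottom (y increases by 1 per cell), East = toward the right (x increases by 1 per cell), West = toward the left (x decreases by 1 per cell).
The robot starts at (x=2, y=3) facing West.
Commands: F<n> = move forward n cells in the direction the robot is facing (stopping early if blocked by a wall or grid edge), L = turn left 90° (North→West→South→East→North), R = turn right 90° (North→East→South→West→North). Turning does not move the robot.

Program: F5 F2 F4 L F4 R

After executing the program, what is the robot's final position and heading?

Start: (x=2, y=3), facing West
  F5: move forward 2/5 (blocked), now at (x=0, y=3)
  F2: move forward 0/2 (blocked), now at (x=0, y=3)
  F4: move forward 0/4 (blocked), now at (x=0, y=3)
  L: turn left, now facing South
  F4: move forward 1/4 (blocked), now at (x=0, y=4)
  R: turn right, now facing West
Final: (x=0, y=4), facing West

Answer: Final position: (x=0, y=4), facing West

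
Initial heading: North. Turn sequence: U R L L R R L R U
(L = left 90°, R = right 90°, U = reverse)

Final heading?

Start: North
  U (U-turn (180°)) -> South
  R (right (90° clockwise)) -> West
  L (left (90° counter-clockwise)) -> South
  L (left (90° counter-clockwise)) -> East
  R (right (90° clockwise)) -> South
  R (right (90° clockwise)) -> West
  L (left (90° counter-clockwise)) -> South
  R (right (90° clockwise)) -> West
  U (U-turn (180°)) -> East
Final: East

Answer: Final heading: East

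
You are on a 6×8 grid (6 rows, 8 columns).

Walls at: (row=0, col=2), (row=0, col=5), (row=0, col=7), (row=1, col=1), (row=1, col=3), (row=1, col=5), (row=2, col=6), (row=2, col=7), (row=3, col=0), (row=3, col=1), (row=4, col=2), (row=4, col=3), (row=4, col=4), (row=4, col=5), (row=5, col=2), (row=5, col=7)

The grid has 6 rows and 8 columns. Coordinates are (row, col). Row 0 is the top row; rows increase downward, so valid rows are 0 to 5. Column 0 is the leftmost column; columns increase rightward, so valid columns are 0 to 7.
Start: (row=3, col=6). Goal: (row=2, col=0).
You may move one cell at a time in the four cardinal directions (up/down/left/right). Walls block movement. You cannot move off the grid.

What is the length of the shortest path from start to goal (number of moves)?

Answer: Shortest path length: 7

Derivation:
BFS from (row=3, col=6) until reaching (row=2, col=0):
  Distance 0: (row=3, col=6)
  Distance 1: (row=3, col=5), (row=3, col=7), (row=4, col=6)
  Distance 2: (row=2, col=5), (row=3, col=4), (row=4, col=7), (row=5, col=6)
  Distance 3: (row=2, col=4), (row=3, col=3), (row=5, col=5)
  Distance 4: (row=1, col=4), (row=2, col=3), (row=3, col=2), (row=5, col=4)
  Distance 5: (row=0, col=4), (row=2, col=2), (row=5, col=3)
  Distance 6: (row=0, col=3), (row=1, col=2), (row=2, col=1)
  Distance 7: (row=2, col=0)  <- goal reached here
One shortest path (7 moves): (row=3, col=6) -> (row=3, col=5) -> (row=3, col=4) -> (row=3, col=3) -> (row=3, col=2) -> (row=2, col=2) -> (row=2, col=1) -> (row=2, col=0)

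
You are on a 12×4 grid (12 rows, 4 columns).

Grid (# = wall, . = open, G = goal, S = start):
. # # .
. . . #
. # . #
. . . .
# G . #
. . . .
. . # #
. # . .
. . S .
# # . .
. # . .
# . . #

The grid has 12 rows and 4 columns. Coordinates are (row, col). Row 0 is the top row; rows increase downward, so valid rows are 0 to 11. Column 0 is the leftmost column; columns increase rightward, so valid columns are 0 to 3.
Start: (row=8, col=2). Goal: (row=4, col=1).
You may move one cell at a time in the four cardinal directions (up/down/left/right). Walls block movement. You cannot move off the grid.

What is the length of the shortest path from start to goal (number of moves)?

BFS from (row=8, col=2) until reaching (row=4, col=1):
  Distance 0: (row=8, col=2)
  Distance 1: (row=7, col=2), (row=8, col=1), (row=8, col=3), (row=9, col=2)
  Distance 2: (row=7, col=3), (row=8, col=0), (row=9, col=3), (row=10, col=2)
  Distance 3: (row=7, col=0), (row=10, col=3), (row=11, col=2)
  Distance 4: (row=6, col=0), (row=11, col=1)
  Distance 5: (row=5, col=0), (row=6, col=1)
  Distance 6: (row=5, col=1)
  Distance 7: (row=4, col=1), (row=5, col=2)  <- goal reached here
One shortest path (7 moves): (row=8, col=2) -> (row=8, col=1) -> (row=8, col=0) -> (row=7, col=0) -> (row=6, col=0) -> (row=6, col=1) -> (row=5, col=1) -> (row=4, col=1)

Answer: Shortest path length: 7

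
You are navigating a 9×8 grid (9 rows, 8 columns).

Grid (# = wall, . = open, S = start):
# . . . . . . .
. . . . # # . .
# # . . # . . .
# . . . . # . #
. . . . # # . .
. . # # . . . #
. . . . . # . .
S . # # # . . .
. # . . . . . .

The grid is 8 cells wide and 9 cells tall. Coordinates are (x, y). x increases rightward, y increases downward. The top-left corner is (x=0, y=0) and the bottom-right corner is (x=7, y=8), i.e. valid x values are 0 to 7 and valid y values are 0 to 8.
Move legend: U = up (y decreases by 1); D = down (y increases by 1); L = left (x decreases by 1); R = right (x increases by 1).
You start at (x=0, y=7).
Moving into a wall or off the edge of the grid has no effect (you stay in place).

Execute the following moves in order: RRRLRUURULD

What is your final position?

Start: (x=0, y=7)
  R (right): (x=0, y=7) -> (x=1, y=7)
  R (right): blocked, stay at (x=1, y=7)
  R (right): blocked, stay at (x=1, y=7)
  L (left): (x=1, y=7) -> (x=0, y=7)
  R (right): (x=0, y=7) -> (x=1, y=7)
  U (up): (x=1, y=7) -> (x=1, y=6)
  U (up): (x=1, y=6) -> (x=1, y=5)
  R (right): blocked, stay at (x=1, y=5)
  U (up): (x=1, y=5) -> (x=1, y=4)
  L (left): (x=1, y=4) -> (x=0, y=4)
  D (down): (x=0, y=4) -> (x=0, y=5)
Final: (x=0, y=5)

Answer: Final position: (x=0, y=5)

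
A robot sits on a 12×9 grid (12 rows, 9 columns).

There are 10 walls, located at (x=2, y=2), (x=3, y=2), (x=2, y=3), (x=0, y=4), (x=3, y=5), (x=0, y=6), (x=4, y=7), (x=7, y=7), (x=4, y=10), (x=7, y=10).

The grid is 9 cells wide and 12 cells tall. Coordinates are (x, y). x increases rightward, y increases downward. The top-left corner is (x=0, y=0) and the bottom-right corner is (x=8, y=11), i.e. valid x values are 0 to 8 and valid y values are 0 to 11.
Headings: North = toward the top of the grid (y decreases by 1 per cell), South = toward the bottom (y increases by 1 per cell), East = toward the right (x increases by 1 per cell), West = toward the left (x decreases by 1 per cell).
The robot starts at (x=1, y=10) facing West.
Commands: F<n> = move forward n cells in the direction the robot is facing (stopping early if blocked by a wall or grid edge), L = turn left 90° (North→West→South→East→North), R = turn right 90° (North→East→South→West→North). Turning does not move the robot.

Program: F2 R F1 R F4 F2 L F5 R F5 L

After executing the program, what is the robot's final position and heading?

Start: (x=1, y=10), facing West
  F2: move forward 1/2 (blocked), now at (x=0, y=10)
  R: turn right, now facing North
  F1: move forward 1, now at (x=0, y=9)
  R: turn right, now facing East
  F4: move forward 4, now at (x=4, y=9)
  F2: move forward 2, now at (x=6, y=9)
  L: turn left, now facing North
  F5: move forward 5, now at (x=6, y=4)
  R: turn right, now facing East
  F5: move forward 2/5 (blocked), now at (x=8, y=4)
  L: turn left, now facing North
Final: (x=8, y=4), facing North

Answer: Final position: (x=8, y=4), facing North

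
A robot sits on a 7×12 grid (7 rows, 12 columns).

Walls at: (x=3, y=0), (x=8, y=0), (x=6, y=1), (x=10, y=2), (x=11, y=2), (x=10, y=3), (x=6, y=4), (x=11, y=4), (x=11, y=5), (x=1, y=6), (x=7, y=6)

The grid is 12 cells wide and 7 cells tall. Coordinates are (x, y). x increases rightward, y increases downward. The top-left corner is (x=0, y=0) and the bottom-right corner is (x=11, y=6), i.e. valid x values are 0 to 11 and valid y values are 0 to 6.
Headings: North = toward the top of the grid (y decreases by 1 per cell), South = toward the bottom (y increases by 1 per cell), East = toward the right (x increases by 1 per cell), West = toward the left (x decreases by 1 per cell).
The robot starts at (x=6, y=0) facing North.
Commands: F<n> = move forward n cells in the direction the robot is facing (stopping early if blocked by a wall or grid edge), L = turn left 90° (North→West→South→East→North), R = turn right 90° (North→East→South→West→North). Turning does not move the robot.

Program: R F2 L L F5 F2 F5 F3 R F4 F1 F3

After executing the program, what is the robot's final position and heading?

Start: (x=6, y=0), facing North
  R: turn right, now facing East
  F2: move forward 1/2 (blocked), now at (x=7, y=0)
  L: turn left, now facing North
  L: turn left, now facing West
  F5: move forward 3/5 (blocked), now at (x=4, y=0)
  F2: move forward 0/2 (blocked), now at (x=4, y=0)
  F5: move forward 0/5 (blocked), now at (x=4, y=0)
  F3: move forward 0/3 (blocked), now at (x=4, y=0)
  R: turn right, now facing North
  F4: move forward 0/4 (blocked), now at (x=4, y=0)
  F1: move forward 0/1 (blocked), now at (x=4, y=0)
  F3: move forward 0/3 (blocked), now at (x=4, y=0)
Final: (x=4, y=0), facing North

Answer: Final position: (x=4, y=0), facing North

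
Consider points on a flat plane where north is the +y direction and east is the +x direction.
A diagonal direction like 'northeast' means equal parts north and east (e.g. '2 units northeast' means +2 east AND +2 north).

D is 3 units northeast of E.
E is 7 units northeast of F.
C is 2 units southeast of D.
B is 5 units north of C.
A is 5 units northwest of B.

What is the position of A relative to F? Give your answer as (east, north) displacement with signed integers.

Answer: A is at (east=7, north=18) relative to F.

Derivation:
Place F at the origin (east=0, north=0).
  E is 7 units northeast of F: delta (east=+7, north=+7); E at (east=7, north=7).
  D is 3 units northeast of E: delta (east=+3, north=+3); D at (east=10, north=10).
  C is 2 units southeast of D: delta (east=+2, north=-2); C at (east=12, north=8).
  B is 5 units north of C: delta (east=+0, north=+5); B at (east=12, north=13).
  A is 5 units northwest of B: delta (east=-5, north=+5); A at (east=7, north=18).
Therefore A relative to F: (east=7, north=18).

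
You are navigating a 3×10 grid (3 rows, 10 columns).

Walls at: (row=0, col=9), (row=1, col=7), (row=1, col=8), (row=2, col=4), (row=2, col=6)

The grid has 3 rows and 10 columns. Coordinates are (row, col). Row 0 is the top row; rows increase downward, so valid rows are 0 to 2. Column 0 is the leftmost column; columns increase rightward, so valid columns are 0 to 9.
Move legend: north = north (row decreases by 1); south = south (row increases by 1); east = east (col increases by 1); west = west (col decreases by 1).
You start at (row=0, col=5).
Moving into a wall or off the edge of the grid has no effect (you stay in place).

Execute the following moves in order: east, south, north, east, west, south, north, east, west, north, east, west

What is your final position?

Start: (row=0, col=5)
  east (east): (row=0, col=5) -> (row=0, col=6)
  south (south): (row=0, col=6) -> (row=1, col=6)
  north (north): (row=1, col=6) -> (row=0, col=6)
  east (east): (row=0, col=6) -> (row=0, col=7)
  west (west): (row=0, col=7) -> (row=0, col=6)
  south (south): (row=0, col=6) -> (row=1, col=6)
  north (north): (row=1, col=6) -> (row=0, col=6)
  east (east): (row=0, col=6) -> (row=0, col=7)
  west (west): (row=0, col=7) -> (row=0, col=6)
  north (north): blocked, stay at (row=0, col=6)
  east (east): (row=0, col=6) -> (row=0, col=7)
  west (west): (row=0, col=7) -> (row=0, col=6)
Final: (row=0, col=6)

Answer: Final position: (row=0, col=6)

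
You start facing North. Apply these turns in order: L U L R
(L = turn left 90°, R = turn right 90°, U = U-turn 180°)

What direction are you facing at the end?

Start: North
  L (left (90° counter-clockwise)) -> West
  U (U-turn (180°)) -> East
  L (left (90° counter-clockwise)) -> North
  R (right (90° clockwise)) -> East
Final: East

Answer: Final heading: East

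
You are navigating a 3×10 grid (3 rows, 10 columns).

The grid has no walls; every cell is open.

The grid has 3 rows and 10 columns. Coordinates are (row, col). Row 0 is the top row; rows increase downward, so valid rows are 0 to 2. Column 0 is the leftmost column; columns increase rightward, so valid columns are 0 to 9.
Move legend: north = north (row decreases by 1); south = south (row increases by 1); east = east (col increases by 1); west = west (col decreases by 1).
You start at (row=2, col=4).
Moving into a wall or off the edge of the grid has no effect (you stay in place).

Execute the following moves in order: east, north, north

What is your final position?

Answer: Final position: (row=0, col=5)

Derivation:
Start: (row=2, col=4)
  east (east): (row=2, col=4) -> (row=2, col=5)
  north (north): (row=2, col=5) -> (row=1, col=5)
  north (north): (row=1, col=5) -> (row=0, col=5)
Final: (row=0, col=5)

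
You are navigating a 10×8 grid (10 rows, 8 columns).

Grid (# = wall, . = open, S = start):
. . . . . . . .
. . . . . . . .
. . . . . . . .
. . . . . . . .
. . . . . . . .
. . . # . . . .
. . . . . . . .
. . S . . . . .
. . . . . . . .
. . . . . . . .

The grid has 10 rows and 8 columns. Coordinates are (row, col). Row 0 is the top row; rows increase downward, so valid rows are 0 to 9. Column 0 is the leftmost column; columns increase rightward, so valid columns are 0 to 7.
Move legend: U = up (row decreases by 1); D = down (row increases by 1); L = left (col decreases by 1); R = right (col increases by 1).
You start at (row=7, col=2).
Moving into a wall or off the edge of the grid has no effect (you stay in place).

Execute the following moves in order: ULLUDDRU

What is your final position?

Start: (row=7, col=2)
  U (up): (row=7, col=2) -> (row=6, col=2)
  L (left): (row=6, col=2) -> (row=6, col=1)
  L (left): (row=6, col=1) -> (row=6, col=0)
  U (up): (row=6, col=0) -> (row=5, col=0)
  D (down): (row=5, col=0) -> (row=6, col=0)
  D (down): (row=6, col=0) -> (row=7, col=0)
  R (right): (row=7, col=0) -> (row=7, col=1)
  U (up): (row=7, col=1) -> (row=6, col=1)
Final: (row=6, col=1)

Answer: Final position: (row=6, col=1)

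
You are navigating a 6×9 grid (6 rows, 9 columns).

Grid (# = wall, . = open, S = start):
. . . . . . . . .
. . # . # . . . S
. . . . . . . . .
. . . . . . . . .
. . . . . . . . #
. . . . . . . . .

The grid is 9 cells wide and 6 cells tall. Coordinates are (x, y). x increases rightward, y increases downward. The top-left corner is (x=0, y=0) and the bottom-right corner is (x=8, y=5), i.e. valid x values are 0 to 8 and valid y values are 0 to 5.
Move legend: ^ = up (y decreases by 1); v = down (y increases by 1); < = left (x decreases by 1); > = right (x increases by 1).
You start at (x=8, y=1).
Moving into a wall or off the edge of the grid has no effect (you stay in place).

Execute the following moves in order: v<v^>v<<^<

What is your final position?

Answer: Final position: (x=5, y=2)

Derivation:
Start: (x=8, y=1)
  v (down): (x=8, y=1) -> (x=8, y=2)
  < (left): (x=8, y=2) -> (x=7, y=2)
  v (down): (x=7, y=2) -> (x=7, y=3)
  ^ (up): (x=7, y=3) -> (x=7, y=2)
  > (right): (x=7, y=2) -> (x=8, y=2)
  v (down): (x=8, y=2) -> (x=8, y=3)
  < (left): (x=8, y=3) -> (x=7, y=3)
  < (left): (x=7, y=3) -> (x=6, y=3)
  ^ (up): (x=6, y=3) -> (x=6, y=2)
  < (left): (x=6, y=2) -> (x=5, y=2)
Final: (x=5, y=2)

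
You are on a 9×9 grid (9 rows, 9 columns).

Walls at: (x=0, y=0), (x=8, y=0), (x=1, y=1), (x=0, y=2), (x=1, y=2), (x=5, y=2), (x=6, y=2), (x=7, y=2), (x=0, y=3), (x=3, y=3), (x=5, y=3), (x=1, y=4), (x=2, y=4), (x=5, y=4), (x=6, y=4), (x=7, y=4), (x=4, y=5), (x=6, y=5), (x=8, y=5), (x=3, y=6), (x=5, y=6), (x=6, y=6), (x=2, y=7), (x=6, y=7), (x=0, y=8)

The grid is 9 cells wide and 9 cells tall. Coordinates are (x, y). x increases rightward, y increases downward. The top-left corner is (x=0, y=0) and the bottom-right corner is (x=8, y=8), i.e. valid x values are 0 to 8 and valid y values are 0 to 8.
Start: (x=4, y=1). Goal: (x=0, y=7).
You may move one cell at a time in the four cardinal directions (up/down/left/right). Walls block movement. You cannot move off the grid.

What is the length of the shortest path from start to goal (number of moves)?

BFS from (x=4, y=1) until reaching (x=0, y=7):
  Distance 0: (x=4, y=1)
  Distance 1: (x=4, y=0), (x=3, y=1), (x=5, y=1), (x=4, y=2)
  Distance 2: (x=3, y=0), (x=5, y=0), (x=2, y=1), (x=6, y=1), (x=3, y=2), (x=4, y=3)
  Distance 3: (x=2, y=0), (x=6, y=0), (x=7, y=1), (x=2, y=2), (x=4, y=4)
  Distance 4: (x=1, y=0), (x=7, y=0), (x=8, y=1), (x=2, y=3), (x=3, y=4)
  Distance 5: (x=8, y=2), (x=1, y=3), (x=3, y=5)
  Distance 6: (x=8, y=3), (x=2, y=5)
  Distance 7: (x=7, y=3), (x=8, y=4), (x=1, y=5), (x=2, y=6)
  Distance 8: (x=6, y=3), (x=0, y=5), (x=1, y=6)
  Distance 9: (x=0, y=4), (x=0, y=6), (x=1, y=7)
  Distance 10: (x=0, y=7), (x=1, y=8)  <- goal reached here
One shortest path (10 moves): (x=4, y=1) -> (x=4, y=2) -> (x=4, y=3) -> (x=4, y=4) -> (x=3, y=4) -> (x=3, y=5) -> (x=2, y=5) -> (x=1, y=5) -> (x=0, y=5) -> (x=0, y=6) -> (x=0, y=7)

Answer: Shortest path length: 10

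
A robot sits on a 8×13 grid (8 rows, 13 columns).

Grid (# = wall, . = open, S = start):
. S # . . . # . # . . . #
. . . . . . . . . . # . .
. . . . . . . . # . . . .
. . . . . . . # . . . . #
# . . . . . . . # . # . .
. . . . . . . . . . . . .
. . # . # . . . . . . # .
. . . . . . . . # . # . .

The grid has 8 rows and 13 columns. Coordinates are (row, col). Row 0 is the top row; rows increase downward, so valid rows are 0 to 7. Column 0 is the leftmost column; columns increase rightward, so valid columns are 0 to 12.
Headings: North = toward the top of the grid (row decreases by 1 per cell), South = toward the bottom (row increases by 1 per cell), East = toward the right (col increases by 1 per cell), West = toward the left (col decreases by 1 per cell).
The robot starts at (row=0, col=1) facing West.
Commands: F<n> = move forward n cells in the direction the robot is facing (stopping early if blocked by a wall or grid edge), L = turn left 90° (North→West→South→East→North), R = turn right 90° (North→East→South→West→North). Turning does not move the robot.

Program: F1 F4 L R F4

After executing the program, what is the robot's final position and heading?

Start: (row=0, col=1), facing West
  F1: move forward 1, now at (row=0, col=0)
  F4: move forward 0/4 (blocked), now at (row=0, col=0)
  L: turn left, now facing South
  R: turn right, now facing West
  F4: move forward 0/4 (blocked), now at (row=0, col=0)
Final: (row=0, col=0), facing West

Answer: Final position: (row=0, col=0), facing West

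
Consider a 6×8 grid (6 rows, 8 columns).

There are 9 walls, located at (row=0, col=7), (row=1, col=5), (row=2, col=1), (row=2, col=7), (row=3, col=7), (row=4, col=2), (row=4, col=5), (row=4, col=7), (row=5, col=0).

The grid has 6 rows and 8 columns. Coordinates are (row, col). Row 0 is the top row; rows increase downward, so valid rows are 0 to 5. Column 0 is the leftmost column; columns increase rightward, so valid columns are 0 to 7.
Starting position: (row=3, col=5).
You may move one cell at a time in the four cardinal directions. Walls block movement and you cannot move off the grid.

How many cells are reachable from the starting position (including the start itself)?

BFS flood-fill from (row=3, col=5):
  Distance 0: (row=3, col=5)
  Distance 1: (row=2, col=5), (row=3, col=4), (row=3, col=6)
  Distance 2: (row=2, col=4), (row=2, col=6), (row=3, col=3), (row=4, col=4), (row=4, col=6)
  Distance 3: (row=1, col=4), (row=1, col=6), (row=2, col=3), (row=3, col=2), (row=4, col=3), (row=5, col=4), (row=5, col=6)
  Distance 4: (row=0, col=4), (row=0, col=6), (row=1, col=3), (row=1, col=7), (row=2, col=2), (row=3, col=1), (row=5, col=3), (row=5, col=5), (row=5, col=7)
  Distance 5: (row=0, col=3), (row=0, col=5), (row=1, col=2), (row=3, col=0), (row=4, col=1), (row=5, col=2)
  Distance 6: (row=0, col=2), (row=1, col=1), (row=2, col=0), (row=4, col=0), (row=5, col=1)
  Distance 7: (row=0, col=1), (row=1, col=0)
  Distance 8: (row=0, col=0)
Total reachable: 39 (grid has 39 open cells total)

Answer: Reachable cells: 39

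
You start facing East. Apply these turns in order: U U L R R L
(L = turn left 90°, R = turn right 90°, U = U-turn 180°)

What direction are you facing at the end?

Answer: Final heading: East

Derivation:
Start: East
  U (U-turn (180°)) -> West
  U (U-turn (180°)) -> East
  L (left (90° counter-clockwise)) -> North
  R (right (90° clockwise)) -> East
  R (right (90° clockwise)) -> South
  L (left (90° counter-clockwise)) -> East
Final: East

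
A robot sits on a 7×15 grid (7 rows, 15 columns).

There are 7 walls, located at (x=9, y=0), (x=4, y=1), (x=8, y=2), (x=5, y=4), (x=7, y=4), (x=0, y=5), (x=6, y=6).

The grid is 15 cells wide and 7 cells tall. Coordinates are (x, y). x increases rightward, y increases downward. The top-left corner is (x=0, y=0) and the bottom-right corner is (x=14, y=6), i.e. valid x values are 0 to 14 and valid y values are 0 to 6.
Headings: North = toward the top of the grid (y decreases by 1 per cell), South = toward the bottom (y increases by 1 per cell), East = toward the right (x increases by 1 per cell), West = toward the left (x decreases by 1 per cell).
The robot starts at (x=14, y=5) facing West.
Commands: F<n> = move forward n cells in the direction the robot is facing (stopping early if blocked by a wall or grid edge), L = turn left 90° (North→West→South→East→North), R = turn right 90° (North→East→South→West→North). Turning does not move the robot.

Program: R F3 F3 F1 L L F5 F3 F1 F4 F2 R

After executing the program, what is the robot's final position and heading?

Start: (x=14, y=5), facing West
  R: turn right, now facing North
  F3: move forward 3, now at (x=14, y=2)
  F3: move forward 2/3 (blocked), now at (x=14, y=0)
  F1: move forward 0/1 (blocked), now at (x=14, y=0)
  L: turn left, now facing West
  L: turn left, now facing South
  F5: move forward 5, now at (x=14, y=5)
  F3: move forward 1/3 (blocked), now at (x=14, y=6)
  F1: move forward 0/1 (blocked), now at (x=14, y=6)
  F4: move forward 0/4 (blocked), now at (x=14, y=6)
  F2: move forward 0/2 (blocked), now at (x=14, y=6)
  R: turn right, now facing West
Final: (x=14, y=6), facing West

Answer: Final position: (x=14, y=6), facing West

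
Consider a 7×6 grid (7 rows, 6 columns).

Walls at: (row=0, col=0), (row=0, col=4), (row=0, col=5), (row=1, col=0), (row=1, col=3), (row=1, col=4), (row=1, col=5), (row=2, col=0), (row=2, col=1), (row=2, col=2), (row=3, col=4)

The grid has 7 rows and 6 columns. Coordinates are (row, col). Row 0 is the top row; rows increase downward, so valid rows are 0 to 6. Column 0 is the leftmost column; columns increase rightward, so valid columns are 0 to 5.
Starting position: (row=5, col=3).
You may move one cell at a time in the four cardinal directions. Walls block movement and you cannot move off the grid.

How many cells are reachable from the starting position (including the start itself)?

BFS flood-fill from (row=5, col=3):
  Distance 0: (row=5, col=3)
  Distance 1: (row=4, col=3), (row=5, col=2), (row=5, col=4), (row=6, col=3)
  Distance 2: (row=3, col=3), (row=4, col=2), (row=4, col=4), (row=5, col=1), (row=5, col=5), (row=6, col=2), (row=6, col=4)
  Distance 3: (row=2, col=3), (row=3, col=2), (row=4, col=1), (row=4, col=5), (row=5, col=0), (row=6, col=1), (row=6, col=5)
  Distance 4: (row=2, col=4), (row=3, col=1), (row=3, col=5), (row=4, col=0), (row=6, col=0)
  Distance 5: (row=2, col=5), (row=3, col=0)
Total reachable: 26 (grid has 31 open cells total)

Answer: Reachable cells: 26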